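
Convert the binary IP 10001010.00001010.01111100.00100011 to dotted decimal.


10001010 = 138
00001010 = 10
01111100 = 124
00100011 = 35
IP: 138.10.124.35


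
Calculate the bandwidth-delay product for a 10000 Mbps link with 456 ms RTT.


BDP = bandwidth * RTT
= 10000 Mbps * 456 ms
= 10000 * 1e6 * 456 / 1000 bits
= 4560000000 bits
= 570000000 bytes
= 556640.625 KB
BDP = 4560000000 bits (570000000 bytes)


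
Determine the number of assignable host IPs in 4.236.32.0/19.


Host bits = 32 - 19 = 13
Total addresses = 2^13 = 8192
Usable = total - 2 (network and broadcast)
Usable hosts: 8190


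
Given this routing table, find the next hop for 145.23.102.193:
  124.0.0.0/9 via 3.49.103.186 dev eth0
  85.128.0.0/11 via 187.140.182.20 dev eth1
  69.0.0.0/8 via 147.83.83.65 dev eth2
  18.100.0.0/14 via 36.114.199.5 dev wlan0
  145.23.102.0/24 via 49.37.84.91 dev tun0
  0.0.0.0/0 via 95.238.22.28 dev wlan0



Longest prefix match for 145.23.102.193:
  /9 124.0.0.0: no
  /11 85.128.0.0: no
  /8 69.0.0.0: no
  /14 18.100.0.0: no
  /24 145.23.102.0: MATCH
  /0 0.0.0.0: MATCH
Selected: next-hop 49.37.84.91 via tun0 (matched /24)


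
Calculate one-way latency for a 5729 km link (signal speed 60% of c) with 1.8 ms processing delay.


Speed = 0.6 * 3e5 km/s = 180000 km/s
Propagation delay = 5729 / 180000 = 0.0318 s = 31.8278 ms
Processing delay = 1.8 ms
Total one-way latency = 33.6278 ms


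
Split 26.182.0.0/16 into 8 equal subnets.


New prefix = 16 + 3 = 19
Each subnet has 8192 addresses
  26.182.0.0/19
  26.182.32.0/19
  26.182.64.0/19
  26.182.96.0/19
  26.182.128.0/19
  26.182.160.0/19
  26.182.192.0/19
  26.182.224.0/19
Subnets: 26.182.0.0/19, 26.182.32.0/19, 26.182.64.0/19, 26.182.96.0/19, 26.182.128.0/19, 26.182.160.0/19, 26.182.192.0/19, 26.182.224.0/19


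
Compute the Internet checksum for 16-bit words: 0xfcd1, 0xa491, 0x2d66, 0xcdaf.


Sum all words (with carry folding):
+ 0xfcd1 = 0xfcd1
+ 0xa491 = 0xa163
+ 0x2d66 = 0xcec9
+ 0xcdaf = 0x9c79
One's complement: ~0x9c79
Checksum = 0x6386


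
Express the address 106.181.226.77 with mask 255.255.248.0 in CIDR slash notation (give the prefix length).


Binary: 11111111.11111111.11111000.00000000
Count leading 1s
Prefix: /21


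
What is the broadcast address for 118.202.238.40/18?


Network: 118.202.192.0/18
Host bits = 14
Set all host bits to 1:
Broadcast: 118.202.255.255


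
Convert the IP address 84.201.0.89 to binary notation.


84 = 01010100
201 = 11001001
0 = 00000000
89 = 01011001
Binary: 01010100.11001001.00000000.01011001


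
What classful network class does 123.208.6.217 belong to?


First octet: 123
Binary: 01111011
0xxxxxxx -> Class A (1-126)
Class A, default mask 255.0.0.0 (/8)


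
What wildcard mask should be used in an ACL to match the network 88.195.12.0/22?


Subnet mask: 255.255.252.0
Wildcard = 255.255.255.255 - subnet mask
255 - 255 = 0
255 - 255 = 0
255 - 252 = 3
255 - 0 = 255
Wildcard: 0.0.3.255


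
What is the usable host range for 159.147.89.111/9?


Network: 159.128.0.0
Broadcast: 159.255.255.255
First usable = network + 1
Last usable = broadcast - 1
Range: 159.128.0.1 to 159.255.255.254


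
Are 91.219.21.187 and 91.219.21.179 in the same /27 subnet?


Mask: 255.255.255.224
91.219.21.187 AND mask = 91.219.21.160
91.219.21.179 AND mask = 91.219.21.160
Yes, same subnet (91.219.21.160)


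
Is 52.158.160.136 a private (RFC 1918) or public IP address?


RFC 1918 private ranges:
  10.0.0.0/8 (10.0.0.0 - 10.255.255.255)
  172.16.0.0/12 (172.16.0.0 - 172.31.255.255)
  192.168.0.0/16 (192.168.0.0 - 192.168.255.255)
Public (not in any RFC 1918 range)


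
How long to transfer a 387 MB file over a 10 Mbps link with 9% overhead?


Effective throughput = 10 * (1 - 9/100) = 9.1 Mbps
File size in Mb = 387 * 8 = 3096 Mb
Time = 3096 / 9.1
Time = 340.2198 seconds


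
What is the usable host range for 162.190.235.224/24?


Network: 162.190.235.0
Broadcast: 162.190.235.255
First usable = network + 1
Last usable = broadcast - 1
Range: 162.190.235.1 to 162.190.235.254


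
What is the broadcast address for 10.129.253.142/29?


Network: 10.129.253.136/29
Host bits = 3
Set all host bits to 1:
Broadcast: 10.129.253.143


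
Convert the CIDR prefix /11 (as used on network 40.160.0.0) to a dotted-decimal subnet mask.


/11 means 11 network bits, 21 host bits
Binary: 11111111111000000000000000000000
Mask: 255.224.0.0


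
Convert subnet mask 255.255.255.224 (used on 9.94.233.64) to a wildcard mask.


Subnet mask: 255.255.255.224
Wildcard = 255.255.255.255 - subnet mask
255 - 255 = 0
255 - 255 = 0
255 - 255 = 0
255 - 224 = 31
Wildcard: 0.0.0.31


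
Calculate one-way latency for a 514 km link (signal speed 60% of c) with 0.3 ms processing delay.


Speed = 0.6 * 3e5 km/s = 180000 km/s
Propagation delay = 514 / 180000 = 0.0029 s = 2.8556 ms
Processing delay = 0.3 ms
Total one-way latency = 3.1556 ms


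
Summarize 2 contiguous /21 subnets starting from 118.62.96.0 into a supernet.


Original prefix: /21
Number of subnets: 2 = 2^1
New prefix = 21 - 1 = 20
Supernet: 118.62.96.0/20


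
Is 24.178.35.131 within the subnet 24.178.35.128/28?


Subnet network: 24.178.35.128
Test IP AND mask: 24.178.35.128
Yes, 24.178.35.131 is in 24.178.35.128/28


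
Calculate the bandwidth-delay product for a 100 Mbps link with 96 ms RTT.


BDP = bandwidth * RTT
= 100 Mbps * 96 ms
= 100 * 1e6 * 96 / 1000 bits
= 9600000 bits
= 1200000 bytes
= 1171.875 KB
BDP = 9600000 bits (1200000 bytes)


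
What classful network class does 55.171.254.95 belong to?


First octet: 55
Binary: 00110111
0xxxxxxx -> Class A (1-126)
Class A, default mask 255.0.0.0 (/8)


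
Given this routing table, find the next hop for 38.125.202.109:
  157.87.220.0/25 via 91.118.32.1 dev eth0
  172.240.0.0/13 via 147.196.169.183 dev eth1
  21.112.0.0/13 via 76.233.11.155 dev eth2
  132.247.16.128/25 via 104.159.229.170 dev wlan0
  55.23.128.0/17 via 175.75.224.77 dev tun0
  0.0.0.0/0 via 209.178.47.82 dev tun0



Longest prefix match for 38.125.202.109:
  /25 157.87.220.0: no
  /13 172.240.0.0: no
  /13 21.112.0.0: no
  /25 132.247.16.128: no
  /17 55.23.128.0: no
  /0 0.0.0.0: MATCH
Selected: next-hop 209.178.47.82 via tun0 (matched /0)


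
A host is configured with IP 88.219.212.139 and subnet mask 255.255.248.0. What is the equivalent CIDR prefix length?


Binary: 11111111.11111111.11111000.00000000
Count leading 1s
Prefix: /21


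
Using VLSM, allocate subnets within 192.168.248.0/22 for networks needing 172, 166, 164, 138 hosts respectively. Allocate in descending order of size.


172 hosts -> /24 (254 usable): 192.168.248.0/24
166 hosts -> /24 (254 usable): 192.168.249.0/24
164 hosts -> /24 (254 usable): 192.168.250.0/24
138 hosts -> /24 (254 usable): 192.168.251.0/24
Allocation: 192.168.248.0/24 (172 hosts, 254 usable); 192.168.249.0/24 (166 hosts, 254 usable); 192.168.250.0/24 (164 hosts, 254 usable); 192.168.251.0/24 (138 hosts, 254 usable)


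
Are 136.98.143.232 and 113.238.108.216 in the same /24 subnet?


Mask: 255.255.255.0
136.98.143.232 AND mask = 136.98.143.0
113.238.108.216 AND mask = 113.238.108.0
No, different subnets (136.98.143.0 vs 113.238.108.0)


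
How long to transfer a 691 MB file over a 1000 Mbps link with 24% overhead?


Effective throughput = 1000 * (1 - 24/100) = 760 Mbps
File size in Mb = 691 * 8 = 5528 Mb
Time = 5528 / 760
Time = 7.2737 seconds


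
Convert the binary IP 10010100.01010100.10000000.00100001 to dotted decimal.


10010100 = 148
01010100 = 84
10000000 = 128
00100001 = 33
IP: 148.84.128.33


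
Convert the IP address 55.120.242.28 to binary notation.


55 = 00110111
120 = 01111000
242 = 11110010
28 = 00011100
Binary: 00110111.01111000.11110010.00011100


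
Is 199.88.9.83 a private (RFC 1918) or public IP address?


RFC 1918 private ranges:
  10.0.0.0/8 (10.0.0.0 - 10.255.255.255)
  172.16.0.0/12 (172.16.0.0 - 172.31.255.255)
  192.168.0.0/16 (192.168.0.0 - 192.168.255.255)
Public (not in any RFC 1918 range)


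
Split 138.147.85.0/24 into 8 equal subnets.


New prefix = 24 + 3 = 27
Each subnet has 32 addresses
  138.147.85.0/27
  138.147.85.32/27
  138.147.85.64/27
  138.147.85.96/27
  138.147.85.128/27
  138.147.85.160/27
  138.147.85.192/27
  138.147.85.224/27
Subnets: 138.147.85.0/27, 138.147.85.32/27, 138.147.85.64/27, 138.147.85.96/27, 138.147.85.128/27, 138.147.85.160/27, 138.147.85.192/27, 138.147.85.224/27


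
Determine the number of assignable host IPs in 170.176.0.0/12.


Host bits = 32 - 12 = 20
Total addresses = 2^20 = 1048576
Usable = total - 2 (network and broadcast)
Usable hosts: 1048574


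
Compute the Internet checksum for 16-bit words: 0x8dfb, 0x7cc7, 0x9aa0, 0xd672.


Sum all words (with carry folding):
+ 0x8dfb = 0x8dfb
+ 0x7cc7 = 0x0ac3
+ 0x9aa0 = 0xa563
+ 0xd672 = 0x7bd6
One's complement: ~0x7bd6
Checksum = 0x8429


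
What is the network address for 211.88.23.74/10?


IP:   11010011.01011000.00010111.01001010
Mask: 11111111.11000000.00000000.00000000
AND operation:
Net:  11010011.01000000.00000000.00000000
Network: 211.64.0.0/10


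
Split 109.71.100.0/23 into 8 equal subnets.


New prefix = 23 + 3 = 26
Each subnet has 64 addresses
  109.71.100.0/26
  109.71.100.64/26
  109.71.100.128/26
  109.71.100.192/26
  109.71.101.0/26
  109.71.101.64/26
  109.71.101.128/26
  109.71.101.192/26
Subnets: 109.71.100.0/26, 109.71.100.64/26, 109.71.100.128/26, 109.71.100.192/26, 109.71.101.0/26, 109.71.101.64/26, 109.71.101.128/26, 109.71.101.192/26


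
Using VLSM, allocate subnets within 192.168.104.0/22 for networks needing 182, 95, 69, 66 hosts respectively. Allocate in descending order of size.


182 hosts -> /24 (254 usable): 192.168.104.0/24
95 hosts -> /25 (126 usable): 192.168.105.0/25
69 hosts -> /25 (126 usable): 192.168.105.128/25
66 hosts -> /25 (126 usable): 192.168.106.0/25
Allocation: 192.168.104.0/24 (182 hosts, 254 usable); 192.168.105.0/25 (95 hosts, 126 usable); 192.168.105.128/25 (69 hosts, 126 usable); 192.168.106.0/25 (66 hosts, 126 usable)


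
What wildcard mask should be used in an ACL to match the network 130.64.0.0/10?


Subnet mask: 255.192.0.0
Wildcard = 255.255.255.255 - subnet mask
255 - 255 = 0
255 - 192 = 63
255 - 0 = 255
255 - 0 = 255
Wildcard: 0.63.255.255


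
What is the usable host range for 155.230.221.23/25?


Network: 155.230.221.0
Broadcast: 155.230.221.127
First usable = network + 1
Last usable = broadcast - 1
Range: 155.230.221.1 to 155.230.221.126


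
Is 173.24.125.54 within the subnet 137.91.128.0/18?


Subnet network: 137.91.128.0
Test IP AND mask: 173.24.64.0
No, 173.24.125.54 is not in 137.91.128.0/18


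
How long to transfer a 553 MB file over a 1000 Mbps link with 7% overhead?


Effective throughput = 1000 * (1 - 7/100) = 930.0 Mbps
File size in Mb = 553 * 8 = 4424 Mb
Time = 4424 / 930.0
Time = 4.757 seconds


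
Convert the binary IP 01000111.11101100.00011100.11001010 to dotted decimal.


01000111 = 71
11101100 = 236
00011100 = 28
11001010 = 202
IP: 71.236.28.202


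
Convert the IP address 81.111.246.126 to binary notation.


81 = 01010001
111 = 01101111
246 = 11110110
126 = 01111110
Binary: 01010001.01101111.11110110.01111110


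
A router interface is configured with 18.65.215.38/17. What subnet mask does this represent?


/17 means 17 network bits, 15 host bits
Binary: 11111111111111111000000000000000
Mask: 255.255.128.0


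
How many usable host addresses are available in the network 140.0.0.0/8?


Host bits = 32 - 8 = 24
Total addresses = 2^24 = 16777216
Usable = total - 2 (network and broadcast)
Usable hosts: 16777214


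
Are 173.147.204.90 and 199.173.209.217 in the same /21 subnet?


Mask: 255.255.248.0
173.147.204.90 AND mask = 173.147.200.0
199.173.209.217 AND mask = 199.173.208.0
No, different subnets (173.147.200.0 vs 199.173.208.0)


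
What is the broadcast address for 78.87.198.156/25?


Network: 78.87.198.128/25
Host bits = 7
Set all host bits to 1:
Broadcast: 78.87.198.255


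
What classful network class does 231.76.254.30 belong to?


First octet: 231
Binary: 11100111
1110xxxx -> Class D (224-239)
Class D (multicast), default mask N/A


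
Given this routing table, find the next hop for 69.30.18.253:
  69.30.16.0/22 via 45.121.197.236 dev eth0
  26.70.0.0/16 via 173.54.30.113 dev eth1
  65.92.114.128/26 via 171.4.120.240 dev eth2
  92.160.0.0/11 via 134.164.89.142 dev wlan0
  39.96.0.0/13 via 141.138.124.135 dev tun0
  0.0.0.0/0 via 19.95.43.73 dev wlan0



Longest prefix match for 69.30.18.253:
  /22 69.30.16.0: MATCH
  /16 26.70.0.0: no
  /26 65.92.114.128: no
  /11 92.160.0.0: no
  /13 39.96.0.0: no
  /0 0.0.0.0: MATCH
Selected: next-hop 45.121.197.236 via eth0 (matched /22)


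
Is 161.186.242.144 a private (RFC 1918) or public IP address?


RFC 1918 private ranges:
  10.0.0.0/8 (10.0.0.0 - 10.255.255.255)
  172.16.0.0/12 (172.16.0.0 - 172.31.255.255)
  192.168.0.0/16 (192.168.0.0 - 192.168.255.255)
Public (not in any RFC 1918 range)


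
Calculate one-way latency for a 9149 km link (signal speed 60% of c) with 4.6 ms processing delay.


Speed = 0.6 * 3e5 km/s = 180000 km/s
Propagation delay = 9149 / 180000 = 0.0508 s = 50.8278 ms
Processing delay = 4.6 ms
Total one-way latency = 55.4278 ms


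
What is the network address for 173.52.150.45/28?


IP:   10101101.00110100.10010110.00101101
Mask: 11111111.11111111.11111111.11110000
AND operation:
Net:  10101101.00110100.10010110.00100000
Network: 173.52.150.32/28


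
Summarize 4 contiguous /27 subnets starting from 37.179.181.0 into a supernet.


Original prefix: /27
Number of subnets: 4 = 2^2
New prefix = 27 - 2 = 25
Supernet: 37.179.181.0/25


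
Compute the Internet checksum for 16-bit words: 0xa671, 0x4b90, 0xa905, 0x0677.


Sum all words (with carry folding):
+ 0xa671 = 0xa671
+ 0x4b90 = 0xf201
+ 0xa905 = 0x9b07
+ 0x0677 = 0xa17e
One's complement: ~0xa17e
Checksum = 0x5e81


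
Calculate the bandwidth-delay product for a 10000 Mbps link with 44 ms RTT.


BDP = bandwidth * RTT
= 10000 Mbps * 44 ms
= 10000 * 1e6 * 44 / 1000 bits
= 440000000 bits
= 55000000 bytes
= 53710.9375 KB
BDP = 440000000 bits (55000000 bytes)


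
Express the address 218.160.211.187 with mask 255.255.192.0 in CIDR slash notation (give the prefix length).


Binary: 11111111.11111111.11000000.00000000
Count leading 1s
Prefix: /18


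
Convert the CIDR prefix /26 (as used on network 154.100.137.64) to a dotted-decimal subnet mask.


/26 means 26 network bits, 6 host bits
Binary: 11111111111111111111111111000000
Mask: 255.255.255.192


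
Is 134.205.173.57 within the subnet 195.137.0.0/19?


Subnet network: 195.137.0.0
Test IP AND mask: 134.205.160.0
No, 134.205.173.57 is not in 195.137.0.0/19


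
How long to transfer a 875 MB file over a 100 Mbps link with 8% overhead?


Effective throughput = 100 * (1 - 8/100) = 92 Mbps
File size in Mb = 875 * 8 = 7000 Mb
Time = 7000 / 92
Time = 76.087 seconds


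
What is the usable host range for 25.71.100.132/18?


Network: 25.71.64.0
Broadcast: 25.71.127.255
First usable = network + 1
Last usable = broadcast - 1
Range: 25.71.64.1 to 25.71.127.254


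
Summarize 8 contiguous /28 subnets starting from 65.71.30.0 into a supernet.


Original prefix: /28
Number of subnets: 8 = 2^3
New prefix = 28 - 3 = 25
Supernet: 65.71.30.0/25


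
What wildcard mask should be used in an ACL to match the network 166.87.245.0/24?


Subnet mask: 255.255.255.0
Wildcard = 255.255.255.255 - subnet mask
255 - 255 = 0
255 - 255 = 0
255 - 255 = 0
255 - 0 = 255
Wildcard: 0.0.0.255


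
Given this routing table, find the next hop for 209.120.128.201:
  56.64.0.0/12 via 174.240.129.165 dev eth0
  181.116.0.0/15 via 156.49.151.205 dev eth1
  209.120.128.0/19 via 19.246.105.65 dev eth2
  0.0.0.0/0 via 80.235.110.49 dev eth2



Longest prefix match for 209.120.128.201:
  /12 56.64.0.0: no
  /15 181.116.0.0: no
  /19 209.120.128.0: MATCH
  /0 0.0.0.0: MATCH
Selected: next-hop 19.246.105.65 via eth2 (matched /19)


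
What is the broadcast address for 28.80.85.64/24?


Network: 28.80.85.0/24
Host bits = 8
Set all host bits to 1:
Broadcast: 28.80.85.255


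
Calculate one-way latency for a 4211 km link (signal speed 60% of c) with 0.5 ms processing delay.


Speed = 0.6 * 3e5 km/s = 180000 km/s
Propagation delay = 4211 / 180000 = 0.0234 s = 23.3944 ms
Processing delay = 0.5 ms
Total one-way latency = 23.8944 ms


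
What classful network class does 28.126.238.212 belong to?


First octet: 28
Binary: 00011100
0xxxxxxx -> Class A (1-126)
Class A, default mask 255.0.0.0 (/8)


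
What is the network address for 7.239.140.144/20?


IP:   00000111.11101111.10001100.10010000
Mask: 11111111.11111111.11110000.00000000
AND operation:
Net:  00000111.11101111.10000000.00000000
Network: 7.239.128.0/20


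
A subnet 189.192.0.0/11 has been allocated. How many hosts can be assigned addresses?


Host bits = 32 - 11 = 21
Total addresses = 2^21 = 2097152
Usable = total - 2 (network and broadcast)
Usable hosts: 2097150


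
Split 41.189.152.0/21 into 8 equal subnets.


New prefix = 21 + 3 = 24
Each subnet has 256 addresses
  41.189.152.0/24
  41.189.153.0/24
  41.189.154.0/24
  41.189.155.0/24
  41.189.156.0/24
  41.189.157.0/24
  41.189.158.0/24
  41.189.159.0/24
Subnets: 41.189.152.0/24, 41.189.153.0/24, 41.189.154.0/24, 41.189.155.0/24, 41.189.156.0/24, 41.189.157.0/24, 41.189.158.0/24, 41.189.159.0/24


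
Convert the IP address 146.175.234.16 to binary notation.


146 = 10010010
175 = 10101111
234 = 11101010
16 = 00010000
Binary: 10010010.10101111.11101010.00010000


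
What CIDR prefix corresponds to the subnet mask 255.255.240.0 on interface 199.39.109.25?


Binary: 11111111.11111111.11110000.00000000
Count leading 1s
Prefix: /20


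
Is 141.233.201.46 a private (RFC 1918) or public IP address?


RFC 1918 private ranges:
  10.0.0.0/8 (10.0.0.0 - 10.255.255.255)
  172.16.0.0/12 (172.16.0.0 - 172.31.255.255)
  192.168.0.0/16 (192.168.0.0 - 192.168.255.255)
Public (not in any RFC 1918 range)


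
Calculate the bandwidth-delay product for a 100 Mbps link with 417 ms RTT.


BDP = bandwidth * RTT
= 100 Mbps * 417 ms
= 100 * 1e6 * 417 / 1000 bits
= 41700000 bits
= 5212500 bytes
= 5090.332 KB
BDP = 41700000 bits (5212500 bytes)


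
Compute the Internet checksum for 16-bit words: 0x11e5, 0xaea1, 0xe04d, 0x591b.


Sum all words (with carry folding):
+ 0x11e5 = 0x11e5
+ 0xaea1 = 0xc086
+ 0xe04d = 0xa0d4
+ 0x591b = 0xf9ef
One's complement: ~0xf9ef
Checksum = 0x0610


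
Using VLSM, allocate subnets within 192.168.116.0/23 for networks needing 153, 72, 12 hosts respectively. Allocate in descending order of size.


153 hosts -> /24 (254 usable): 192.168.116.0/24
72 hosts -> /25 (126 usable): 192.168.117.0/25
12 hosts -> /28 (14 usable): 192.168.117.128/28
Allocation: 192.168.116.0/24 (153 hosts, 254 usable); 192.168.117.0/25 (72 hosts, 126 usable); 192.168.117.128/28 (12 hosts, 14 usable)


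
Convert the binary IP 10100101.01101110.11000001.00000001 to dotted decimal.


10100101 = 165
01101110 = 110
11000001 = 193
00000001 = 1
IP: 165.110.193.1


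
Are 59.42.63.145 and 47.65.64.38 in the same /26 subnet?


Mask: 255.255.255.192
59.42.63.145 AND mask = 59.42.63.128
47.65.64.38 AND mask = 47.65.64.0
No, different subnets (59.42.63.128 vs 47.65.64.0)


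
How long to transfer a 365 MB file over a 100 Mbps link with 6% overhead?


Effective throughput = 100 * (1 - 6/100) = 94 Mbps
File size in Mb = 365 * 8 = 2920 Mb
Time = 2920 / 94
Time = 31.0638 seconds


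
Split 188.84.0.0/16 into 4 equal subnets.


New prefix = 16 + 2 = 18
Each subnet has 16384 addresses
  188.84.0.0/18
  188.84.64.0/18
  188.84.128.0/18
  188.84.192.0/18
Subnets: 188.84.0.0/18, 188.84.64.0/18, 188.84.128.0/18, 188.84.192.0/18


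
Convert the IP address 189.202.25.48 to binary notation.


189 = 10111101
202 = 11001010
25 = 00011001
48 = 00110000
Binary: 10111101.11001010.00011001.00110000


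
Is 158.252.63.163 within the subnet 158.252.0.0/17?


Subnet network: 158.252.0.0
Test IP AND mask: 158.252.0.0
Yes, 158.252.63.163 is in 158.252.0.0/17


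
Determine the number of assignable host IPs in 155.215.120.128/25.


Host bits = 32 - 25 = 7
Total addresses = 2^7 = 128
Usable = total - 2 (network and broadcast)
Usable hosts: 126


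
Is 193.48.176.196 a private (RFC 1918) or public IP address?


RFC 1918 private ranges:
  10.0.0.0/8 (10.0.0.0 - 10.255.255.255)
  172.16.0.0/12 (172.16.0.0 - 172.31.255.255)
  192.168.0.0/16 (192.168.0.0 - 192.168.255.255)
Public (not in any RFC 1918 range)


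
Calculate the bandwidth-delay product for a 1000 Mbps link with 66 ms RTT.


BDP = bandwidth * RTT
= 1000 Mbps * 66 ms
= 1000 * 1e6 * 66 / 1000 bits
= 66000000 bits
= 8250000 bytes
= 8056.6406 KB
BDP = 66000000 bits (8250000 bytes)


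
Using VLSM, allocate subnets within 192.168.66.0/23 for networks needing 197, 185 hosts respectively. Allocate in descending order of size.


197 hosts -> /24 (254 usable): 192.168.66.0/24
185 hosts -> /24 (254 usable): 192.168.67.0/24
Allocation: 192.168.66.0/24 (197 hosts, 254 usable); 192.168.67.0/24 (185 hosts, 254 usable)


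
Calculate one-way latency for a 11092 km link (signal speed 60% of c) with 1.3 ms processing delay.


Speed = 0.6 * 3e5 km/s = 180000 km/s
Propagation delay = 11092 / 180000 = 0.0616 s = 61.6222 ms
Processing delay = 1.3 ms
Total one-way latency = 62.9222 ms


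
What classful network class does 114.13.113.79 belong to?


First octet: 114
Binary: 01110010
0xxxxxxx -> Class A (1-126)
Class A, default mask 255.0.0.0 (/8)


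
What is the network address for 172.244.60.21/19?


IP:   10101100.11110100.00111100.00010101
Mask: 11111111.11111111.11100000.00000000
AND operation:
Net:  10101100.11110100.00100000.00000000
Network: 172.244.32.0/19


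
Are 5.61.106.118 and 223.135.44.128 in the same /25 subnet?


Mask: 255.255.255.128
5.61.106.118 AND mask = 5.61.106.0
223.135.44.128 AND mask = 223.135.44.128
No, different subnets (5.61.106.0 vs 223.135.44.128)


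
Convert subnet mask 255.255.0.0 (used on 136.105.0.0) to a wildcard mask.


Subnet mask: 255.255.0.0
Wildcard = 255.255.255.255 - subnet mask
255 - 255 = 0
255 - 255 = 0
255 - 0 = 255
255 - 0 = 255
Wildcard: 0.0.255.255


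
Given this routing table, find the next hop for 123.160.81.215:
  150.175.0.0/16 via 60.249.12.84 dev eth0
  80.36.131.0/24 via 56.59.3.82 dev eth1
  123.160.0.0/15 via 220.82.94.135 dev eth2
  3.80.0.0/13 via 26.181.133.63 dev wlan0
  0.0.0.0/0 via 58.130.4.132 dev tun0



Longest prefix match for 123.160.81.215:
  /16 150.175.0.0: no
  /24 80.36.131.0: no
  /15 123.160.0.0: MATCH
  /13 3.80.0.0: no
  /0 0.0.0.0: MATCH
Selected: next-hop 220.82.94.135 via eth2 (matched /15)


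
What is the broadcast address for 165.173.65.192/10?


Network: 165.128.0.0/10
Host bits = 22
Set all host bits to 1:
Broadcast: 165.191.255.255


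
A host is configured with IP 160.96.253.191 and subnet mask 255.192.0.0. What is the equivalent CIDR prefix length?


Binary: 11111111.11000000.00000000.00000000
Count leading 1s
Prefix: /10


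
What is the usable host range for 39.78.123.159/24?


Network: 39.78.123.0
Broadcast: 39.78.123.255
First usable = network + 1
Last usable = broadcast - 1
Range: 39.78.123.1 to 39.78.123.254


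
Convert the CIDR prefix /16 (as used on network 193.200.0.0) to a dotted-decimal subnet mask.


/16 means 16 network bits, 16 host bits
Binary: 11111111111111110000000000000000
Mask: 255.255.0.0


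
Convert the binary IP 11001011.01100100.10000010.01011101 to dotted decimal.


11001011 = 203
01100100 = 100
10000010 = 130
01011101 = 93
IP: 203.100.130.93


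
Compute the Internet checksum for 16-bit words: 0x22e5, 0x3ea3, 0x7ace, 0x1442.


Sum all words (with carry folding):
+ 0x22e5 = 0x22e5
+ 0x3ea3 = 0x6188
+ 0x7ace = 0xdc56
+ 0x1442 = 0xf098
One's complement: ~0xf098
Checksum = 0x0f67


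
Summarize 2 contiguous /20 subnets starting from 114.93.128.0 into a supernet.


Original prefix: /20
Number of subnets: 2 = 2^1
New prefix = 20 - 1 = 19
Supernet: 114.93.128.0/19


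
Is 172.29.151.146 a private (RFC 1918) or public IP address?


RFC 1918 private ranges:
  10.0.0.0/8 (10.0.0.0 - 10.255.255.255)
  172.16.0.0/12 (172.16.0.0 - 172.31.255.255)
  192.168.0.0/16 (192.168.0.0 - 192.168.255.255)
Private (in 172.16.0.0/12)


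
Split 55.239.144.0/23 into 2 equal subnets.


New prefix = 23 + 1 = 24
Each subnet has 256 addresses
  55.239.144.0/24
  55.239.145.0/24
Subnets: 55.239.144.0/24, 55.239.145.0/24


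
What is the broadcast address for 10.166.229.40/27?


Network: 10.166.229.32/27
Host bits = 5
Set all host bits to 1:
Broadcast: 10.166.229.63


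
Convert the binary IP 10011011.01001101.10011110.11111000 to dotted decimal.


10011011 = 155
01001101 = 77
10011110 = 158
11111000 = 248
IP: 155.77.158.248


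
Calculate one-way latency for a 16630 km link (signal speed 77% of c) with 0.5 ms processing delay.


Speed = 0.77 * 3e5 km/s = 231000 km/s
Propagation delay = 16630 / 231000 = 0.072 s = 71.9913 ms
Processing delay = 0.5 ms
Total one-way latency = 72.4913 ms


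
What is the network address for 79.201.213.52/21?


IP:   01001111.11001001.11010101.00110100
Mask: 11111111.11111111.11111000.00000000
AND operation:
Net:  01001111.11001001.11010000.00000000
Network: 79.201.208.0/21


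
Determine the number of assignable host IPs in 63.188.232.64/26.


Host bits = 32 - 26 = 6
Total addresses = 2^6 = 64
Usable = total - 2 (network and broadcast)
Usable hosts: 62


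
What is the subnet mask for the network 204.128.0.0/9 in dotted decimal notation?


/9 means 9 network bits, 23 host bits
Binary: 11111111100000000000000000000000
Mask: 255.128.0.0


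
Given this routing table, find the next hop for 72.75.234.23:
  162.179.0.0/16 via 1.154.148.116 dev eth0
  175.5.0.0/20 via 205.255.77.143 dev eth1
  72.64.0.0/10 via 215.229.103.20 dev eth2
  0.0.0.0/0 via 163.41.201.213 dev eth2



Longest prefix match for 72.75.234.23:
  /16 162.179.0.0: no
  /20 175.5.0.0: no
  /10 72.64.0.0: MATCH
  /0 0.0.0.0: MATCH
Selected: next-hop 215.229.103.20 via eth2 (matched /10)


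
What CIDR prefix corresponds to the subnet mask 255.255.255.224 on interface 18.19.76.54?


Binary: 11111111.11111111.11111111.11100000
Count leading 1s
Prefix: /27


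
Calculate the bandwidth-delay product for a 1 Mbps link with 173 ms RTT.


BDP = bandwidth * RTT
= 1 Mbps * 173 ms
= 1 * 1e6 * 173 / 1000 bits
= 173000 bits
= 21625 bytes
= 21.1182 KB
BDP = 173000 bits (21625 bytes)


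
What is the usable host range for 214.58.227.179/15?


Network: 214.58.0.0
Broadcast: 214.59.255.255
First usable = network + 1
Last usable = broadcast - 1
Range: 214.58.0.1 to 214.59.255.254


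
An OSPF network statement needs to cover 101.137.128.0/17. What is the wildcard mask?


Subnet mask: 255.255.128.0
Wildcard = 255.255.255.255 - subnet mask
255 - 255 = 0
255 - 255 = 0
255 - 128 = 127
255 - 0 = 255
Wildcard: 0.0.127.255


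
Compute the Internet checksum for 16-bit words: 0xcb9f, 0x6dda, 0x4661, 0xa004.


Sum all words (with carry folding):
+ 0xcb9f = 0xcb9f
+ 0x6dda = 0x397a
+ 0x4661 = 0x7fdb
+ 0xa004 = 0x1fe0
One's complement: ~0x1fe0
Checksum = 0xe01f


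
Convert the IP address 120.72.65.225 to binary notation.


120 = 01111000
72 = 01001000
65 = 01000001
225 = 11100001
Binary: 01111000.01001000.01000001.11100001


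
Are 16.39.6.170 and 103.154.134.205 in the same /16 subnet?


Mask: 255.255.0.0
16.39.6.170 AND mask = 16.39.0.0
103.154.134.205 AND mask = 103.154.0.0
No, different subnets (16.39.0.0 vs 103.154.0.0)


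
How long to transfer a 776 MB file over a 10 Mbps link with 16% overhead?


Effective throughput = 10 * (1 - 16/100) = 8.4 Mbps
File size in Mb = 776 * 8 = 6208 Mb
Time = 6208 / 8.4
Time = 739.0476 seconds


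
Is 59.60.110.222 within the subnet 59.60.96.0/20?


Subnet network: 59.60.96.0
Test IP AND mask: 59.60.96.0
Yes, 59.60.110.222 is in 59.60.96.0/20


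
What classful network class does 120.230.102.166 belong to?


First octet: 120
Binary: 01111000
0xxxxxxx -> Class A (1-126)
Class A, default mask 255.0.0.0 (/8)


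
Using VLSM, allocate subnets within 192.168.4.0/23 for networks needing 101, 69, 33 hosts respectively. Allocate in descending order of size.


101 hosts -> /25 (126 usable): 192.168.4.0/25
69 hosts -> /25 (126 usable): 192.168.4.128/25
33 hosts -> /26 (62 usable): 192.168.5.0/26
Allocation: 192.168.4.0/25 (101 hosts, 126 usable); 192.168.4.128/25 (69 hosts, 126 usable); 192.168.5.0/26 (33 hosts, 62 usable)


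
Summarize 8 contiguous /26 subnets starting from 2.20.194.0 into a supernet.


Original prefix: /26
Number of subnets: 8 = 2^3
New prefix = 26 - 3 = 23
Supernet: 2.20.194.0/23


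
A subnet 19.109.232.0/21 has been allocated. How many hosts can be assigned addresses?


Host bits = 32 - 21 = 11
Total addresses = 2^11 = 2048
Usable = total - 2 (network and broadcast)
Usable hosts: 2046


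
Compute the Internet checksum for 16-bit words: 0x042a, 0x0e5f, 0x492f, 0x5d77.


Sum all words (with carry folding):
+ 0x042a = 0x042a
+ 0x0e5f = 0x1289
+ 0x492f = 0x5bb8
+ 0x5d77 = 0xb92f
One's complement: ~0xb92f
Checksum = 0x46d0


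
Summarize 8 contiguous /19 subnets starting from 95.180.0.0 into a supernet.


Original prefix: /19
Number of subnets: 8 = 2^3
New prefix = 19 - 3 = 16
Supernet: 95.180.0.0/16


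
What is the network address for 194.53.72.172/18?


IP:   11000010.00110101.01001000.10101100
Mask: 11111111.11111111.11000000.00000000
AND operation:
Net:  11000010.00110101.01000000.00000000
Network: 194.53.64.0/18


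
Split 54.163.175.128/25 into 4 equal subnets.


New prefix = 25 + 2 = 27
Each subnet has 32 addresses
  54.163.175.128/27
  54.163.175.160/27
  54.163.175.192/27
  54.163.175.224/27
Subnets: 54.163.175.128/27, 54.163.175.160/27, 54.163.175.192/27, 54.163.175.224/27


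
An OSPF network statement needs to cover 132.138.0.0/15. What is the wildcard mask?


Subnet mask: 255.254.0.0
Wildcard = 255.255.255.255 - subnet mask
255 - 255 = 0
255 - 254 = 1
255 - 0 = 255
255 - 0 = 255
Wildcard: 0.1.255.255


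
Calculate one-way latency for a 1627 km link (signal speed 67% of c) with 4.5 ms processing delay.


Speed = 0.67 * 3e5 km/s = 201000 km/s
Propagation delay = 1627 / 201000 = 0.0081 s = 8.0945 ms
Processing delay = 4.5 ms
Total one-way latency = 12.5945 ms


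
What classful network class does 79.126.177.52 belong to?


First octet: 79
Binary: 01001111
0xxxxxxx -> Class A (1-126)
Class A, default mask 255.0.0.0 (/8)


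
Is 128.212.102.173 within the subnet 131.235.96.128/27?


Subnet network: 131.235.96.128
Test IP AND mask: 128.212.102.160
No, 128.212.102.173 is not in 131.235.96.128/27


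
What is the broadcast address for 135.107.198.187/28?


Network: 135.107.198.176/28
Host bits = 4
Set all host bits to 1:
Broadcast: 135.107.198.191


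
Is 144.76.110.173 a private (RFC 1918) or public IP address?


RFC 1918 private ranges:
  10.0.0.0/8 (10.0.0.0 - 10.255.255.255)
  172.16.0.0/12 (172.16.0.0 - 172.31.255.255)
  192.168.0.0/16 (192.168.0.0 - 192.168.255.255)
Public (not in any RFC 1918 range)


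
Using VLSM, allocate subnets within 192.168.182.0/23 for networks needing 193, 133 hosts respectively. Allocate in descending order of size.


193 hosts -> /24 (254 usable): 192.168.182.0/24
133 hosts -> /24 (254 usable): 192.168.183.0/24
Allocation: 192.168.182.0/24 (193 hosts, 254 usable); 192.168.183.0/24 (133 hosts, 254 usable)


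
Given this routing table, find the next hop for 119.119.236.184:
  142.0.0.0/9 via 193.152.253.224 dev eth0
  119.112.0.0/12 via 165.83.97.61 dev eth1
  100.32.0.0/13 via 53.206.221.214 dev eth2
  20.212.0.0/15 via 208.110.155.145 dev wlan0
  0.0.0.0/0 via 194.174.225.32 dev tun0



Longest prefix match for 119.119.236.184:
  /9 142.0.0.0: no
  /12 119.112.0.0: MATCH
  /13 100.32.0.0: no
  /15 20.212.0.0: no
  /0 0.0.0.0: MATCH
Selected: next-hop 165.83.97.61 via eth1 (matched /12)


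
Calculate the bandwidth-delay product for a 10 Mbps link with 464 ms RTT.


BDP = bandwidth * RTT
= 10 Mbps * 464 ms
= 10 * 1e6 * 464 / 1000 bits
= 4640000 bits
= 580000 bytes
= 566.4062 KB
BDP = 4640000 bits (580000 bytes)


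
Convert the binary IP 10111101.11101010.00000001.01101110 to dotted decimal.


10111101 = 189
11101010 = 234
00000001 = 1
01101110 = 110
IP: 189.234.1.110


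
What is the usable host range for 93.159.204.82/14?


Network: 93.156.0.0
Broadcast: 93.159.255.255
First usable = network + 1
Last usable = broadcast - 1
Range: 93.156.0.1 to 93.159.255.254


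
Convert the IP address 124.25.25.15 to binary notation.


124 = 01111100
25 = 00011001
25 = 00011001
15 = 00001111
Binary: 01111100.00011001.00011001.00001111


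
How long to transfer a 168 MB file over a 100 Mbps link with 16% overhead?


Effective throughput = 100 * (1 - 16/100) = 84 Mbps
File size in Mb = 168 * 8 = 1344 Mb
Time = 1344 / 84
Time = 16 seconds


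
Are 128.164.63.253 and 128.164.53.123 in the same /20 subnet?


Mask: 255.255.240.0
128.164.63.253 AND mask = 128.164.48.0
128.164.53.123 AND mask = 128.164.48.0
Yes, same subnet (128.164.48.0)


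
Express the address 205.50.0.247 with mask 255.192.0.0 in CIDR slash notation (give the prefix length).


Binary: 11111111.11000000.00000000.00000000
Count leading 1s
Prefix: /10


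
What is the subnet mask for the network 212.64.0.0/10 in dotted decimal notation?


/10 means 10 network bits, 22 host bits
Binary: 11111111110000000000000000000000
Mask: 255.192.0.0


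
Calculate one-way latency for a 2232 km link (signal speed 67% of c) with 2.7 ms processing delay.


Speed = 0.67 * 3e5 km/s = 201000 km/s
Propagation delay = 2232 / 201000 = 0.0111 s = 11.1045 ms
Processing delay = 2.7 ms
Total one-way latency = 13.8045 ms


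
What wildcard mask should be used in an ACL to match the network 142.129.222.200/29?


Subnet mask: 255.255.255.248
Wildcard = 255.255.255.255 - subnet mask
255 - 255 = 0
255 - 255 = 0
255 - 255 = 0
255 - 248 = 7
Wildcard: 0.0.0.7


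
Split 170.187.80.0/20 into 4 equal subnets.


New prefix = 20 + 2 = 22
Each subnet has 1024 addresses
  170.187.80.0/22
  170.187.84.0/22
  170.187.88.0/22
  170.187.92.0/22
Subnets: 170.187.80.0/22, 170.187.84.0/22, 170.187.88.0/22, 170.187.92.0/22


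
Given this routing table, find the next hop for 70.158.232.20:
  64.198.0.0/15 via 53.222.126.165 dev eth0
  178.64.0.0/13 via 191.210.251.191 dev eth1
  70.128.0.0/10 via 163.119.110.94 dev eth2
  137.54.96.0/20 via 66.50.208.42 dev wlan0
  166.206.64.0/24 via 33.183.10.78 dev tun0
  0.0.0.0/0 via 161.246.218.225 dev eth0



Longest prefix match for 70.158.232.20:
  /15 64.198.0.0: no
  /13 178.64.0.0: no
  /10 70.128.0.0: MATCH
  /20 137.54.96.0: no
  /24 166.206.64.0: no
  /0 0.0.0.0: MATCH
Selected: next-hop 163.119.110.94 via eth2 (matched /10)


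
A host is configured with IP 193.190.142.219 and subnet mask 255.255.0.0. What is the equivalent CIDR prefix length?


Binary: 11111111.11111111.00000000.00000000
Count leading 1s
Prefix: /16


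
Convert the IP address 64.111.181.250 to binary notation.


64 = 01000000
111 = 01101111
181 = 10110101
250 = 11111010
Binary: 01000000.01101111.10110101.11111010


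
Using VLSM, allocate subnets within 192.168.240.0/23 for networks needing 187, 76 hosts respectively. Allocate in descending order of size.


187 hosts -> /24 (254 usable): 192.168.240.0/24
76 hosts -> /25 (126 usable): 192.168.241.0/25
Allocation: 192.168.240.0/24 (187 hosts, 254 usable); 192.168.241.0/25 (76 hosts, 126 usable)


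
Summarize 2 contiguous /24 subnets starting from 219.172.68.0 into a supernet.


Original prefix: /24
Number of subnets: 2 = 2^1
New prefix = 24 - 1 = 23
Supernet: 219.172.68.0/23


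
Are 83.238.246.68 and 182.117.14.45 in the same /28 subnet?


Mask: 255.255.255.240
83.238.246.68 AND mask = 83.238.246.64
182.117.14.45 AND mask = 182.117.14.32
No, different subnets (83.238.246.64 vs 182.117.14.32)


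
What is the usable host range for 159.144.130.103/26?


Network: 159.144.130.64
Broadcast: 159.144.130.127
First usable = network + 1
Last usable = broadcast - 1
Range: 159.144.130.65 to 159.144.130.126


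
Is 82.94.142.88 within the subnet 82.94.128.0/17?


Subnet network: 82.94.128.0
Test IP AND mask: 82.94.128.0
Yes, 82.94.142.88 is in 82.94.128.0/17


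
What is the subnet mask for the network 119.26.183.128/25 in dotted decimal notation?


/25 means 25 network bits, 7 host bits
Binary: 11111111111111111111111110000000
Mask: 255.255.255.128


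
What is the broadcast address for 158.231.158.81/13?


Network: 158.224.0.0/13
Host bits = 19
Set all host bits to 1:
Broadcast: 158.231.255.255


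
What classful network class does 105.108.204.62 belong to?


First octet: 105
Binary: 01101001
0xxxxxxx -> Class A (1-126)
Class A, default mask 255.0.0.0 (/8)


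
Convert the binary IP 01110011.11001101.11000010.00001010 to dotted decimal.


01110011 = 115
11001101 = 205
11000010 = 194
00001010 = 10
IP: 115.205.194.10


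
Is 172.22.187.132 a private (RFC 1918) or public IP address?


RFC 1918 private ranges:
  10.0.0.0/8 (10.0.0.0 - 10.255.255.255)
  172.16.0.0/12 (172.16.0.0 - 172.31.255.255)
  192.168.0.0/16 (192.168.0.0 - 192.168.255.255)
Private (in 172.16.0.0/12)


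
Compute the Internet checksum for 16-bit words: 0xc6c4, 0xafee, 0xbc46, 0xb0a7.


Sum all words (with carry folding):
+ 0xc6c4 = 0xc6c4
+ 0xafee = 0x76b3
+ 0xbc46 = 0x32fa
+ 0xb0a7 = 0xe3a1
One's complement: ~0xe3a1
Checksum = 0x1c5e


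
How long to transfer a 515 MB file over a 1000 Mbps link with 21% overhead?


Effective throughput = 1000 * (1 - 21/100) = 790 Mbps
File size in Mb = 515 * 8 = 4120 Mb
Time = 4120 / 790
Time = 5.2152 seconds


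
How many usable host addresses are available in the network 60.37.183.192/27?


Host bits = 32 - 27 = 5
Total addresses = 2^5 = 32
Usable = total - 2 (network and broadcast)
Usable hosts: 30


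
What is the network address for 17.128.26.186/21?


IP:   00010001.10000000.00011010.10111010
Mask: 11111111.11111111.11111000.00000000
AND operation:
Net:  00010001.10000000.00011000.00000000
Network: 17.128.24.0/21


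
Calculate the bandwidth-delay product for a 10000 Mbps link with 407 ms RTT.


BDP = bandwidth * RTT
= 10000 Mbps * 407 ms
= 10000 * 1e6 * 407 / 1000 bits
= 4070000000 bits
= 508750000 bytes
= 496826.1719 KB
BDP = 4070000000 bits (508750000 bytes)


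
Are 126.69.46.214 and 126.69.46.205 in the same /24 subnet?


Mask: 255.255.255.0
126.69.46.214 AND mask = 126.69.46.0
126.69.46.205 AND mask = 126.69.46.0
Yes, same subnet (126.69.46.0)


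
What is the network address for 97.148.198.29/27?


IP:   01100001.10010100.11000110.00011101
Mask: 11111111.11111111.11111111.11100000
AND operation:
Net:  01100001.10010100.11000110.00000000
Network: 97.148.198.0/27


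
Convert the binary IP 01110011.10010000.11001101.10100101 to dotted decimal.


01110011 = 115
10010000 = 144
11001101 = 205
10100101 = 165
IP: 115.144.205.165


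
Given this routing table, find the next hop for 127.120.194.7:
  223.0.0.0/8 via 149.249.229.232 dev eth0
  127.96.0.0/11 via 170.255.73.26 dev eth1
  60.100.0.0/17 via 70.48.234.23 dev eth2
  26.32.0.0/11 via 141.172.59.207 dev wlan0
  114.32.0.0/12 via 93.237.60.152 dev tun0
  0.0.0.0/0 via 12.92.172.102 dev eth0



Longest prefix match for 127.120.194.7:
  /8 223.0.0.0: no
  /11 127.96.0.0: MATCH
  /17 60.100.0.0: no
  /11 26.32.0.0: no
  /12 114.32.0.0: no
  /0 0.0.0.0: MATCH
Selected: next-hop 170.255.73.26 via eth1 (matched /11)
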